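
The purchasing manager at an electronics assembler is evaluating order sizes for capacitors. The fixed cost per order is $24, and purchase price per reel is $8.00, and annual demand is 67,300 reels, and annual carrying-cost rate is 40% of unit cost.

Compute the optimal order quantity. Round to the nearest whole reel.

1,005 reels

Carrying cost H = $8 × 40% = $3.2000/reel/yr
Optimal lot size Q* = (2 × 67,300 × $24 / $3.2)^½ ≈ 1,004.74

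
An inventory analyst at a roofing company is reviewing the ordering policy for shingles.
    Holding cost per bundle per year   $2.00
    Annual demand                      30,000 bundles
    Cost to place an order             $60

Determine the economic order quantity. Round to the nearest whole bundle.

1,342 bundles

EOQ = √(2DS/H) = √(2 × 30,000 × 60 / 2)
    = √(1,800,000.00) ≈ 1,341.64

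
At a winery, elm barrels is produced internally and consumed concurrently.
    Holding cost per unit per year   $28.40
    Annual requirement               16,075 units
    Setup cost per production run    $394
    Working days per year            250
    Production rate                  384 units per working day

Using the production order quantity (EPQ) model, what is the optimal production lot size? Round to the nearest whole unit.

732 units

Daily demand d = 16,075/250 = 64.300; p = 384; 1 − d/p = 0.83255
EPQ = √(2DS / (H(1 − d/p)))
    = √(2 × 16,075 × 394 / (28.4 × 0.83255)) ≈ 731.94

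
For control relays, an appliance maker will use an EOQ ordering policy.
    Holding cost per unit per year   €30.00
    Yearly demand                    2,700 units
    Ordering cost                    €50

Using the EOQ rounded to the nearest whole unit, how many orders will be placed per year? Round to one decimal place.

EOQ = √(2DS/H) = √(2 × 2,700 × 50 / 30)
    = √(9,000.00) ≈ 94.87 → Q = 95
Orders per year = D/Q = 2,700 / 95 = 28.421

28.4 orders per year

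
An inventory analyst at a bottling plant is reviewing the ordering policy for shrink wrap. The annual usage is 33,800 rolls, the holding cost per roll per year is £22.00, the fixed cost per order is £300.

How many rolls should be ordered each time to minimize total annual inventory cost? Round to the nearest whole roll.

EOQ = √(2DS/H) = √(2 × 33,800 × 300 / 22)
    = √(921,818.18) ≈ 960.11

960 rolls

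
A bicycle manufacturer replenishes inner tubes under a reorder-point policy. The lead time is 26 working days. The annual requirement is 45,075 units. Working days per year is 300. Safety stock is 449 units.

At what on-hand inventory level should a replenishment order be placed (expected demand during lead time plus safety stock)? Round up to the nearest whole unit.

Daily demand d = 45,075 / 300 = 150.250 units/day
Demand during lead time = 150.250 × 26 = 3,906.50
Reorder point = 3,906.50 + 449 = 4,355.50 → round up

4,356 units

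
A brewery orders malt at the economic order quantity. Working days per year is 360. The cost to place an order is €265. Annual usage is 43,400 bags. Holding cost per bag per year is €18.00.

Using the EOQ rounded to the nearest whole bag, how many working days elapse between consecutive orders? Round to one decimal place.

Optimal lot size Q* = (2 × 43,400 × €265 / €18)^½ ≈ 1,130.44 → Q = 1,130 bags
Cycle time = (working days × Q)/D = (360 × 1,130) / 43,400 = 9.373 days

9.4 days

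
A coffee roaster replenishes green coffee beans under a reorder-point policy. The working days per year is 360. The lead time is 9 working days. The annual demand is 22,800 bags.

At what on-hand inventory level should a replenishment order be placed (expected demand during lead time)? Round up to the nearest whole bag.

570 bags

Daily demand d = 22,800 / 360 = 63.333 bags/day
Demand during lead time = 63.333 × 9 = 570.00
Reorder point = 570.00 → round up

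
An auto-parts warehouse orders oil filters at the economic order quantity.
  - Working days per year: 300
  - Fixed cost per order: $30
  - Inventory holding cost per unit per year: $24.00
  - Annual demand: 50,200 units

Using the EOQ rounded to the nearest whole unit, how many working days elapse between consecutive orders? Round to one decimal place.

2.1 days

EOQ = √(2DS/H) = √(2 × 50,200 × 30 / 24)
    = √(125,500.00) ≈ 354.26 → Q = 354 units
Days between orders = 300 / (D/Q) = 300 / 141.808 ≈ 2.116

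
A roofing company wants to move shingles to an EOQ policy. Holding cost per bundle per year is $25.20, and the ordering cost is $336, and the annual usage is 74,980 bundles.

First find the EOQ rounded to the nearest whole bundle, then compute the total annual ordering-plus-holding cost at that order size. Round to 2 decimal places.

$35,633.43

Optimal lot size Q* = (2 × 74,980 × $336 / $25.2)^½ ≈ 1,414.02 → Q = 1,414 bundles
Annual ordering cost = (D/Q)·S = (74,980/1,414) × 336 = $17,817.03
Annual holding cost  = (Q/2)·H = (1,414/2) × 25.2 = $17,816.40
Total = $17,817.03 + $17,816.40 = $35,633.43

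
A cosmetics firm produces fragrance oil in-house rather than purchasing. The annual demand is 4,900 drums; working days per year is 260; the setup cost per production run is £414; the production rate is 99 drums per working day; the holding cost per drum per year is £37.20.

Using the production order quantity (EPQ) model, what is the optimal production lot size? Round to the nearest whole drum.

367 drums

Daily demand d = 4,900/260 = 18.846; p = 99; 1 − d/p = 0.80963
EPQ = √(2DS / (H(1 − d/p)))
    = √(2 × 4,900 × 414 / (37.2 × 0.80963)) ≈ 367.03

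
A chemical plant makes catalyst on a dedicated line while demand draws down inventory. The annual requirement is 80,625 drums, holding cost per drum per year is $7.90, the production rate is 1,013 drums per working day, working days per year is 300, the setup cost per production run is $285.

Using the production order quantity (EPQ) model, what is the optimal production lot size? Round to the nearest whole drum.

d = 80,625/300 = 268.7500 drums/day;  effective holding cost H(1 − d/p) = 7.9·(1 − 268.7500/1013) = 5.80412
Q* = √(2DS / H_eff) = √(2·80,625·285 / 5.80412) ≈ 2,813.87

2,814 drums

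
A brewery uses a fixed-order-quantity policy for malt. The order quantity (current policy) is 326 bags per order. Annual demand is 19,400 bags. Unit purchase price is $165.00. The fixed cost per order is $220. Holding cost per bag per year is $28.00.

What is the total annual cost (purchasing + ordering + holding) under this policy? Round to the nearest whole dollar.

Ordering: D/Q × S = 19,400/326 × $220 = $13,092.02
Holding:  Q/2 × H = 326/2 × $28 = $4,564.00
Purchase cost = D·C = 19,400 × 165 = $3,201,000.00
Total = $13,092.02 + $4,564.00 + $3,201,000.00 = $3,218,656.02

$3,218,656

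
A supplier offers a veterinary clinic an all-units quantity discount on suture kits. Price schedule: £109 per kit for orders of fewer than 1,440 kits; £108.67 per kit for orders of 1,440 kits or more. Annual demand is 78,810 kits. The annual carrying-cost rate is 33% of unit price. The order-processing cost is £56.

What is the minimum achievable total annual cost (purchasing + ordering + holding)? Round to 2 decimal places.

H₁ = 33%×£109 = £35.9700;  H₂ = 33%×£108.67 = £35.8611
EOQ₁ = √(2×78,810×56/35.9700) = 495.37  (< 1,440, feasible at tier 1)
EOQ₂ = √(2×78,810×56/35.8611) = 496.12  (< 1,440 → use Q = 1,440 at tier-2 price)
TC(tier 1 (EOQ₁), Q≈495.4) = £8,608,108.45
TC(tier 2, Q≈1,440.0) = £8,593,167.53
Minimum at tier 2: £8,593,167.53

£8,593,167.53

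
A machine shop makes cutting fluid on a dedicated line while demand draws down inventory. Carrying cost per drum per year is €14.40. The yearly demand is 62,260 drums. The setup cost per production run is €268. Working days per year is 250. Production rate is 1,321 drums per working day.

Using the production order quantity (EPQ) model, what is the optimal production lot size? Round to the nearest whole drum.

1,690 drums

Daily demand d = 62,260/250 = 249.040; p = 1321; 1 − d/p = 0.81148
EPQ = √(2DS / (H(1 − d/p)))
    = √(2 × 62,260 × 268 / (14.4 × 0.81148)) ≈ 1,689.93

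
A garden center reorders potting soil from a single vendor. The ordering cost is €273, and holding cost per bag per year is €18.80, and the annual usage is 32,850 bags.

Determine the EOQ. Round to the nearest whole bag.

2DS/H = 2·32,850·273/18.8 = 954,047.87
EOQ = √954,047.87 ≈ 976.75

977 bags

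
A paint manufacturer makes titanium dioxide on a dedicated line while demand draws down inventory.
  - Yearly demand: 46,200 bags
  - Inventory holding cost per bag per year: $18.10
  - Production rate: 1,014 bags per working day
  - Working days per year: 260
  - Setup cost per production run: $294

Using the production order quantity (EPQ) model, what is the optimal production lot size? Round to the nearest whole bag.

d = 46,200/260 = 177.6923 bags/day;  effective holding cost H(1 − d/p) = 18.1·(1 − 177.6923/1014) = 14.92817
Q* = √(2DS / H_eff) = √(2·46,200·294 / 14.92817) ≈ 1,348.98

1,349 bags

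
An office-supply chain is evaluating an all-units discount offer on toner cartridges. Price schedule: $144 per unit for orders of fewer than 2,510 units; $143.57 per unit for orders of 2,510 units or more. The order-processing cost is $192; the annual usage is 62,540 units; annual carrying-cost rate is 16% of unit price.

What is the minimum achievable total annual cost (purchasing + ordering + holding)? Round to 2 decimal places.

$9,012,480.59

H₁ = 16%×$144 = $23.0400;  H₂ = 16%×$143.57 = $22.9712
EOQ₁ = √(2×62,540×192/23.0400) = 1,020.95  (< 2,510, feasible at tier 1)
EOQ₂ = √(2×62,540×192/22.9712) = 1,022.48  (< 2,510 → use Q = 2,510 at tier-2 price)
TC(tier 1 (EOQ₁), Q≈1,020.9) = $9,029,282.63
TC(tier 2, Q≈2,510.0) = $9,012,480.59
Minimum at tier 2: $9,012,480.59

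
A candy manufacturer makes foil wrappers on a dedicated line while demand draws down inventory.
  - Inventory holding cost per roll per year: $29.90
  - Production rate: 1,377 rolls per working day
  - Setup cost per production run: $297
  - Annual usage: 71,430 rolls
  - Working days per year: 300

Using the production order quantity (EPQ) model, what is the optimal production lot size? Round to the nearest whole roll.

1,310 rolls

Daily demand d = 71,430/300 = 238.100; p = 1377; 1 − d/p = 0.82709
EPQ = √(2DS / (H(1 − d/p)))
    = √(2 × 71,430 × 297 / (29.9 × 0.82709)) ≈ 1,309.85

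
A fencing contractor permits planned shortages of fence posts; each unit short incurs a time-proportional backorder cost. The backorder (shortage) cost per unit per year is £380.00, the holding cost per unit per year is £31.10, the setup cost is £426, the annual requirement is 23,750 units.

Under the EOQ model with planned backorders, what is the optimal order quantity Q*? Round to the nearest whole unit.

Q* = √(2DS/H) · √((H + b)/b)
   = √(2 × 23,750 × 426 / 31.1) · √((31.1 + 380) / 380)
   = 806.625 × 1.0401 ≈ 838.98

839 units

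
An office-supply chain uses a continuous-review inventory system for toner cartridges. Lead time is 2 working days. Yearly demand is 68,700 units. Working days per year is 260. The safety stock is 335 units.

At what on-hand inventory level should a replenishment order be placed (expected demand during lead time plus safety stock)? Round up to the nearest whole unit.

Daily demand d = 68,700 / 260 = 264.231 units/day
Demand during lead time = 264.231 × 2 = 528.46
Reorder point = 528.46 + 335 = 863.46 → round up

864 units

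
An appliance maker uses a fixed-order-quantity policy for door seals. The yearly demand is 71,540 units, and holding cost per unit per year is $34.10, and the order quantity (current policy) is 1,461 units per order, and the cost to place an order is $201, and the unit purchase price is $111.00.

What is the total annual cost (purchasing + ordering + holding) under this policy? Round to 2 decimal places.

Annual ordering cost = (D/Q)·S = (71,540/1,461) × 201 = $9,842.26
Annual holding cost  = (Q/2)·H = (1,461/2) × 34.1 = $24,910.05
Purchase cost = D·C = 71,540 × 111 = $7,940,940.00
Total = $9,842.26 + $24,910.05 + $7,940,940.00 = $7,975,692.31

$7,975,692.31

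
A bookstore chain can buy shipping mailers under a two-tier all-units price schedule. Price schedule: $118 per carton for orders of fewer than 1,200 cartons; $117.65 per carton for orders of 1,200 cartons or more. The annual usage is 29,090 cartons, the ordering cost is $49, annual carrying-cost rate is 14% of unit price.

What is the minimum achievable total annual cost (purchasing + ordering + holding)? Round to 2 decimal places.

$3,433,508.94

H₁ = 14%×$118 = $16.5200;  H₂ = 14%×$117.65 = $16.4710
EOQ₁ = √(2×29,090×49/16.5200) = 415.41  (< 1,200, feasible at tier 1)
EOQ₂ = √(2×29,090×49/16.4710) = 416.03  (< 1,200 → use Q = 1,200 at tier-2 price)
TC(tier 1 (EOQ₁), Q≈415.4) = $3,439,482.62
TC(tier 2, Q≈1,200.0) = $3,433,508.94
Minimum at tier 2: $3,433,508.94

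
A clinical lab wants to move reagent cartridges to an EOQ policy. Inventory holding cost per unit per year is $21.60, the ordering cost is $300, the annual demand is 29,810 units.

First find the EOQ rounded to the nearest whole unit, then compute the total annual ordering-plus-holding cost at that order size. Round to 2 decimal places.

$19,655.47

EOQ = √(2DS/H) = √(2 × 29,810 × 300 / 21.6)
    = √(828,055.56) ≈ 909.98 → Q = 910 units
Annual ordering cost = (D/Q)·S = (29,810/910) × 300 = $9,827.47
Annual holding cost  = (Q/2)·H = (910/2) × 21.6 = $9,828.00
Total = $9,827.47 + $9,828.00 = $19,655.47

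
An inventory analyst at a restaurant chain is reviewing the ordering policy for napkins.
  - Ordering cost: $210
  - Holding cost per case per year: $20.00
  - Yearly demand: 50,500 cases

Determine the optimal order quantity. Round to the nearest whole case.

Optimal lot size Q* = (2 × 50,500 × $210 / $20)^½ ≈ 1,029.81

1,030 cases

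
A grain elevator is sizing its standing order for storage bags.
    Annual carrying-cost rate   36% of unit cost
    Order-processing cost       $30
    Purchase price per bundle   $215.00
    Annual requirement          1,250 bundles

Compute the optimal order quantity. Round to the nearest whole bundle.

31 bundles

Carrying cost H = $215 × 36% = $77.4000/bundle/yr
EOQ = √(2DS/H) = √(2 × 1,250 × 30 / 77.4)
    = √(968.99) ≈ 31.13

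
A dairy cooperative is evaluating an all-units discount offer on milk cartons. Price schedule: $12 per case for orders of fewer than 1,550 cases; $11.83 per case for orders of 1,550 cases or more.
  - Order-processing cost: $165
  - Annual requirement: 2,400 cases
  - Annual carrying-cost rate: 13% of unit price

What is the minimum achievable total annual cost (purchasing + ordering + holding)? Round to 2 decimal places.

H₁ = 13%×$12 = $1.5600;  H₂ = 13%×$11.83 = $1.5379
EOQ₁ = √(2×2,400×165/1.5600) = 712.53  (< 1,550, feasible at tier 1)
EOQ₂ = √(2×2,400×165/1.5379) = 717.63  (< 1,550 → use Q = 1,550 at tier-2 price)
TC(tier 1 (EOQ₁), Q≈712.5) = $29,911.54
TC(tier 2, Q≈1,550.0) = $29,839.36
Minimum at tier 2: $29,839.36

$29,839.36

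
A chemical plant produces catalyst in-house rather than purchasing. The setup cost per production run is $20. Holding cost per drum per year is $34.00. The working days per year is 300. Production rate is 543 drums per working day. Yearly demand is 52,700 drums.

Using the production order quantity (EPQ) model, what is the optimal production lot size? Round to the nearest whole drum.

303 drums

Daily demand d = 52,700/300 = 175.667; p = 543; 1 − d/p = 0.67649
EPQ = √(2DS / (H(1 − d/p)))
    = √(2 × 52,700 × 20 / (34 × 0.67649)) ≈ 302.74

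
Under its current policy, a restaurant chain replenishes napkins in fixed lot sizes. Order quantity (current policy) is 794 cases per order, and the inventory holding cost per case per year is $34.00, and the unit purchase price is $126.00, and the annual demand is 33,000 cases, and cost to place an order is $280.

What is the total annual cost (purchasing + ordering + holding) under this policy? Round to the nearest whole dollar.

Annual ordering cost = (D/Q)·S = (33,000/794) × 280 = $11,637.28
Annual holding cost  = (Q/2)·H = (794/2) × 34 = $13,498.00
Purchase cost = D·C = 33,000 × 126 = $4,158,000.00
Total = $11,637.28 + $13,498.00 + $4,158,000.00 = $4,183,135.28

$4,183,135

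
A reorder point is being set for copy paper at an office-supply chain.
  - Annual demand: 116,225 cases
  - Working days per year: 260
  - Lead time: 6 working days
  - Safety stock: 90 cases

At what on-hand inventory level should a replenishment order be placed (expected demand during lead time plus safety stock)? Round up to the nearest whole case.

Daily demand d = 116,225 / 260 = 447.019 cases/day
Demand during lead time = 447.019 × 6 = 2,682.12
Reorder point = 2,682.12 + 90 = 2,772.12 → round up

2,773 cases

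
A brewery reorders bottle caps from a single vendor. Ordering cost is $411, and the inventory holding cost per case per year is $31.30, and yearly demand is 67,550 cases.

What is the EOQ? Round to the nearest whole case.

2DS/H = 2·67,550·411/31.3 = 1,773,996.81
EOQ = √1,773,996.81 ≈ 1,331.91

1,332 cases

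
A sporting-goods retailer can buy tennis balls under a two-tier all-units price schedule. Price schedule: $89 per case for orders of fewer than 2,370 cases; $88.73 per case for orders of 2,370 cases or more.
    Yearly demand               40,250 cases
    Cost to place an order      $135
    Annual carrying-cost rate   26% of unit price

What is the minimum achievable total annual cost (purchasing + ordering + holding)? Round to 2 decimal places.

$3,598,107.93

H₁ = 26%×$89 = $23.1400;  H₂ = 26%×$88.73 = $23.0698
EOQ₁ = √(2×40,250×135/23.1400) = 685.30  (< 2,370, feasible at tier 1)
EOQ₂ = √(2×40,250×135/23.0698) = 686.35  (< 2,370 → use Q = 2,370 at tier-2 price)
TC(tier 1 (EOQ₁), Q≈685.3) = $3,598,107.93
TC(tier 2, Q≈2,370.0) = $3,601,012.93
Minimum at tier 1 (EOQ₁): $3,598,107.93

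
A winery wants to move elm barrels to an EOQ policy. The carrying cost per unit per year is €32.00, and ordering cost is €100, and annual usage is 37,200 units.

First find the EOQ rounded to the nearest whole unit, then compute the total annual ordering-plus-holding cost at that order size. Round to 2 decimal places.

2DS/H = 2·37,200·100/32 = 232,500.00
EOQ = √232,500.00 ≈ 482.18 → Q = 482 units
Orders/yr = 37,200/482 = 77.178; ordering cost = 77.178 × €100 = €7,717.84
Average inventory = 482/2 = 241; holding cost = 241 × €32 = €7,712.00
Total = €7,717.84 + €7,712.00 = €15,429.84

€15,429.84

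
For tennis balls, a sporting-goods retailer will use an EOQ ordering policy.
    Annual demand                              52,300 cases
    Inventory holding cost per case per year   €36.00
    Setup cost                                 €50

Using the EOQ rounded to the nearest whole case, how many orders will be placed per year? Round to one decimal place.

Q* = √(2·D·S / H) = √(2·52,300·50 / 36) = √145,277.8 ≈ 381.15 → Q = 381
Orders per year = D/Q = 52,300 / 381 = 137.270

137.3 orders per year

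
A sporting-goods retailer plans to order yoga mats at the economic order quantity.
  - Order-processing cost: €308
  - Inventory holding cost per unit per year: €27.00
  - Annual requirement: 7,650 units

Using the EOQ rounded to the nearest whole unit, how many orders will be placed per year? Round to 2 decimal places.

18.30 orders per year

2DS/H = 2·7,650·308/27 = 174,533.33
EOQ = √174,533.33 ≈ 417.77 → Q = 418
N = D/Q = 7,650/418 ≈ 18.301 orders/yr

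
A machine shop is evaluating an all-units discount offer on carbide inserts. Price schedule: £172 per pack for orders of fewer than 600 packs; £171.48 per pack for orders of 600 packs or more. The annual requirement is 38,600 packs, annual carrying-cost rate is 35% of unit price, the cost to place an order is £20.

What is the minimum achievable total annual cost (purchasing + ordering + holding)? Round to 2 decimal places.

H₁ = 35%×£172 = £60.2000;  H₂ = 35%×£171.48 = £60.0180
EOQ₁ = √(2×38,600×20/60.2000) = 160.15  (< 600, feasible at tier 1)
EOQ₂ = √(2×38,600×20/60.0180) = 160.39  (< 600 → use Q = 600 at tier-2 price)
TC(tier 1 (EOQ₁), Q≈160.1) = £6,648,841.00
TC(tier 2, Q≈600.0) = £6,638,420.07
Minimum at tier 2: £6,638,420.07

£6,638,420.07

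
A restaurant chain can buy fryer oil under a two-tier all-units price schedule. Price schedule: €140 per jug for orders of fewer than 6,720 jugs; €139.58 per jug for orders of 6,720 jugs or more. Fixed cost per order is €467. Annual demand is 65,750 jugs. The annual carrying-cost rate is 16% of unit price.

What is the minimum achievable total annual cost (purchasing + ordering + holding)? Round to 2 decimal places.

€9,242,089.02

H₁ = 16%×€140 = €22.4000;  H₂ = 16%×€139.58 = €22.3328
EOQ₁ = √(2×65,750×467/22.4000) = 1,655.76  (< 6,720, feasible at tier 1)
EOQ₂ = √(2×65,750×467/22.3328) = 1,658.25  (< 6,720 → use Q = 6,720 at tier-2 price)
TC(tier 1 (EOQ₁), Q≈1,655.8) = €9,242,089.02
TC(tier 2, Q≈6,720.0) = €9,256,992.44
Minimum at tier 1 (EOQ₁): €9,242,089.02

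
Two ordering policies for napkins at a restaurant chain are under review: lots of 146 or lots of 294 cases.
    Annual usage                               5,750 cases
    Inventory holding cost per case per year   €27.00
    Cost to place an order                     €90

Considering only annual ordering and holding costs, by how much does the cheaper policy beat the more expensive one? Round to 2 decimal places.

€213.68

Annual cost at Q: ordering D·S/Q plus holding Q·H/2.
TC(146) = (5,750/146)×90 + (146/2)×27 = €5,515.52
TC(294) = (5,750/294)×90 + (294/2)×27 = €5,729.20
|ΔTC| = |€5,515.52 − €5,729.20| = €213.68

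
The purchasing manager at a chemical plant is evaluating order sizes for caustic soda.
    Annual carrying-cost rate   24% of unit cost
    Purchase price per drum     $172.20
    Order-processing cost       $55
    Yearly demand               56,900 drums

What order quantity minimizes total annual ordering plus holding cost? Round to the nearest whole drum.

389 drums

Holding cost per drum per year: H = 24% × $172.2 = $41.3280
Optimal lot size Q* = (2 × 56,900 × $55 / $41.328)^½ ≈ 389.16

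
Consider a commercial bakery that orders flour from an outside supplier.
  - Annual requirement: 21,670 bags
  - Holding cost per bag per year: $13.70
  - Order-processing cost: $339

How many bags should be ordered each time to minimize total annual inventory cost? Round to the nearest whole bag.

EOQ = √(2DS/H) = √(2 × 21,670 × 339 / 13.7)
    = √(1,072,427.74) ≈ 1,035.58

1,036 bags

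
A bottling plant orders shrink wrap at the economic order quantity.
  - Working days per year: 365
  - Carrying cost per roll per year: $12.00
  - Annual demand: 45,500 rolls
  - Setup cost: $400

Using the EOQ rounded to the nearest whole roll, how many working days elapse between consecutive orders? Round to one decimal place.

14.0 days

Q* = √(2·D·S / H) = √(2·45,500·400 / 12) = √3,033,333.3 ≈ 1,741.65 → Q = 1,742 rolls
Cycle time = (working days × Q)/D = (365 × 1,742) / 45,500 = 13.974 days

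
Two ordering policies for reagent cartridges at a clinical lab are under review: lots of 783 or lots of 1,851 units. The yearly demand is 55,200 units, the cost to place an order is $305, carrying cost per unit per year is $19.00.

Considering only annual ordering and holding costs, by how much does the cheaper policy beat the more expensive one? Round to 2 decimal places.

Annual cost at Q: ordering D·S/Q plus holding Q·H/2.
TC(783) = (55,200/783)×305 + (783/2)×19 = $28,940.42
TC(1,851) = (55,200/1,851)×305 + (1,851/2)×19 = $26,680.12
Cheaper: Q = 1,851.  Difference = $2,260.29

$2,260.29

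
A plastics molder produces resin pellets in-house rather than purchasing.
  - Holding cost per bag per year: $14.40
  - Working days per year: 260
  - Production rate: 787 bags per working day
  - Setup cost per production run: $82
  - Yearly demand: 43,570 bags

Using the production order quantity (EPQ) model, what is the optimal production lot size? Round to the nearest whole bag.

Daily demand d = 43,570/260 = 167.577; p = 787; 1 − d/p = 0.78707
EPQ = √(2DS / (H(1 − d/p)))
    = √(2 × 43,570 × 82 / (14.4 × 0.78707)) ≈ 794.01

794 bags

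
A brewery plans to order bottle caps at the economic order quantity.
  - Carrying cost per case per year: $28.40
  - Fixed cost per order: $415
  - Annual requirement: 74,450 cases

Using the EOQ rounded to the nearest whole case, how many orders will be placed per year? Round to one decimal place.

50.5 orders per year

Q* = √(2·D·S / H) = √(2·74,450·415 / 28.4) = √2,175,827.5 ≈ 1,475.07 → Q = 1,475
Orders per year = D/Q = 74,450 / 1,475 = 50.475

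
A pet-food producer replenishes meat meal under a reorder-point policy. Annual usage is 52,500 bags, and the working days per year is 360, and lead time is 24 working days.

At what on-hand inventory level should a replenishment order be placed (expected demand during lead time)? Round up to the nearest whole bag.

Daily demand d = 52,500 / 360 = 145.833 bags/day
Demand during lead time = 145.833 × 24 = 3,500.00
Reorder point = 3,500.00 → round up

3,500 bags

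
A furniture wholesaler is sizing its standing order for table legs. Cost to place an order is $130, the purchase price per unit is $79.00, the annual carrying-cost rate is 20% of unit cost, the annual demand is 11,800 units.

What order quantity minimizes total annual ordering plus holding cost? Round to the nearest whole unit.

Carrying cost H = $79 × 20% = $15.8000/unit/yr
2DS/H = 2·11,800·130/15.8 = 194,177.22
EOQ = √194,177.22 ≈ 440.66

441 units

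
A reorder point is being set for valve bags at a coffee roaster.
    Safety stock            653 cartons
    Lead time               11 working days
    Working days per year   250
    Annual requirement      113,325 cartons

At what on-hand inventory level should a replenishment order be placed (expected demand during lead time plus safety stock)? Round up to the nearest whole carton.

Daily demand d = 113,325 / 250 = 453.300 cartons/day
Demand during lead time = 453.300 × 11 = 4,986.30
Reorder point = 4,986.30 + 653 = 5,639.30 → round up

5,640 cartons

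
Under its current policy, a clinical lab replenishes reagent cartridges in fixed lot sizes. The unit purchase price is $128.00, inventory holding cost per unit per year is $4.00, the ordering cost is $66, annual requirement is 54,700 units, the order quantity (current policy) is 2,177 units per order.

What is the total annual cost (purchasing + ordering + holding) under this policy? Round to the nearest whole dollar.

Orders/yr = 54,700/2,177 = 25.126; ordering cost = 25.126 × $66 = $1,658.34
Average inventory = 2,177/2 = 1088.5; holding cost = 1088.5 × $4 = $4,354.00
Purchase cost = D·C = 54,700 × 128 = $7,001,600.00
Total = $1,658.34 + $4,354.00 + $7,001,600.00 = $7,007,612.34

$7,007,612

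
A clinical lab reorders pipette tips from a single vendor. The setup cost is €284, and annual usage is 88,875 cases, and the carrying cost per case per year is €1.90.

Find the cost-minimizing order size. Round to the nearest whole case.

5,155 cases

Q* = √(2·D·S / H) = √(2·88,875·284 / 1.9) = √26,568,947.4 ≈ 5,154.51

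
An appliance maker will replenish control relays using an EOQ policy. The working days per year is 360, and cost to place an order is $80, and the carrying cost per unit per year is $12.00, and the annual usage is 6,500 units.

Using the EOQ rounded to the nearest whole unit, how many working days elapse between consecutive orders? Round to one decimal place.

2DS/H = 2·6,500·80/12 = 86,666.67
EOQ = √86,666.67 ≈ 294.39 → Q = 294 units
Cycle time = (working days × Q)/D = (360 × 294) / 6,500 = 16.283 days

16.3 days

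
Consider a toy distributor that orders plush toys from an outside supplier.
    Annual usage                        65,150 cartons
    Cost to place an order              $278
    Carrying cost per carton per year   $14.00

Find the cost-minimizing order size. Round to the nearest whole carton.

Optimal lot size Q* = (2 × 65,150 × $278 / $14)^½ ≈ 1,608.54

1,609 cartons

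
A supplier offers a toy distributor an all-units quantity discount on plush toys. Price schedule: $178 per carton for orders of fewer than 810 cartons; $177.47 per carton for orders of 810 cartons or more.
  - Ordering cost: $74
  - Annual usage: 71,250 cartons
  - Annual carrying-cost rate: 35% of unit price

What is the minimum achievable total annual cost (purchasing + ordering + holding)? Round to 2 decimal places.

H₁ = 35%×$178 = $62.3000;  H₂ = 35%×$177.47 = $62.1145
EOQ₁ = √(2×71,250×74/62.3000) = 411.41  (< 810, feasible at tier 1)
EOQ₂ = √(2×71,250×74/62.1145) = 412.03  (< 810 → use Q = 810 at tier-2 price)
TC(tier 1 (EOQ₁), Q≈411.4) = $12,708,131.10
TC(tier 2, Q≈810.0) = $12,676,403.13
Minimum at tier 2: $12,676,403.13

$12,676,403.13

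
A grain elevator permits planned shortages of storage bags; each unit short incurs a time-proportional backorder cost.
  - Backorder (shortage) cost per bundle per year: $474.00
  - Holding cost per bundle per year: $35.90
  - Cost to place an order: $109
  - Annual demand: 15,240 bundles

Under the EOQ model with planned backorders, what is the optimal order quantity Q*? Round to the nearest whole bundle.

316 bundles

Basic EOQ = √(2·15,240·109/35.9) = 304.210
Backorder adjustment √((H+b)/b) = √((35.9+474)/474) = 1.0372
Q* = 304.210 × 1.0372 ≈ 315.52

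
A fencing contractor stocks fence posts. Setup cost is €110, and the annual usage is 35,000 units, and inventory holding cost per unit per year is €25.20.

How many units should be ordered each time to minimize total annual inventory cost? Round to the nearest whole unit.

553 units

Q* = √(2·D·S / H) = √(2·35,000·110 / 25.2) = √305,555.6 ≈ 552.77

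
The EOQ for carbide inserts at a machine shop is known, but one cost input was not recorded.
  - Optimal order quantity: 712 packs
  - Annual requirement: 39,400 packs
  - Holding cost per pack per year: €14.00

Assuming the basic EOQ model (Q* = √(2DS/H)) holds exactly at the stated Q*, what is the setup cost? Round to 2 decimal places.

From Q* = √(2DS/H) ⇒ Q*² = 2DS/H.
S = Q²H / (2D) = 712² × 14 / (2 × 39,400) = 90.0662

€90.07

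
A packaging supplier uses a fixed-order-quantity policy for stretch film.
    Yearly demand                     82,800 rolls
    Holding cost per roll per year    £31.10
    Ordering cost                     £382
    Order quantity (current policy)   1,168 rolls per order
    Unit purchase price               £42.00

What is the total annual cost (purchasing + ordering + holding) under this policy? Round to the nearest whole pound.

Orders/yr = 82,800/1,168 = 70.890; ordering cost = 70.890 × £382 = £27,080.14
Average inventory = 1,168/2 = 584; holding cost = 584 × £31.1 = £18,162.40
Purchase cost = D·C = 82,800 × 42 = £3,477,600.00
Total = £27,080.14 + £18,162.40 + £3,477,600.00 = £3,522,842.54

£3,522,843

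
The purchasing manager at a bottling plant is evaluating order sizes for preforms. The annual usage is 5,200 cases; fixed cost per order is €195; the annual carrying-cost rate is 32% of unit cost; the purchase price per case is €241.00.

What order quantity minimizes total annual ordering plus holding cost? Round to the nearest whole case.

Carrying cost H = €241 × 32% = €77.1200/case/yr
2DS/H = 2·5,200·195/77.12 = 26,296.68
EOQ = √26,296.68 ≈ 162.16

162 cases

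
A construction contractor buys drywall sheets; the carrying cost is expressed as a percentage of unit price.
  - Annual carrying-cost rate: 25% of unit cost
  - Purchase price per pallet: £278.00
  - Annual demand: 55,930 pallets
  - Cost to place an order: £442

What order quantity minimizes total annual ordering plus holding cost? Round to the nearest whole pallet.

Holding cost per pallet per year: H = 25% × £278 = £69.5000
Q* = √(2·D·S / H) = √(2·55,930·442 / 69.5) = √711,397.4 ≈ 843.44

843 pallets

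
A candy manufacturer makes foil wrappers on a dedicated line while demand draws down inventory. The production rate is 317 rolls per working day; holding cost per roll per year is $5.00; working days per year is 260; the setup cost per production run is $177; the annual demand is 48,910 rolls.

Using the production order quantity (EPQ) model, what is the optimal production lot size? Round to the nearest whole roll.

2,918 rolls

Daily demand d = 48,910/260 = 188.115; p = 317; 1 − d/p = 0.40658
EPQ = √(2DS / (H(1 − d/p)))
    = √(2 × 48,910 × 177 / (5 × 0.40658)) ≈ 2,918.40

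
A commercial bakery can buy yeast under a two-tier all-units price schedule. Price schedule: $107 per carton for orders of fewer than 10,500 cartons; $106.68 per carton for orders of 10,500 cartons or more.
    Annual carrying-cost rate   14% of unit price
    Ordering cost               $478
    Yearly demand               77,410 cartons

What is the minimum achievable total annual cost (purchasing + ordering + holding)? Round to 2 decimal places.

$8,316,165.33

H₁ = 14%×$107 = $14.9800;  H₂ = 14%×$106.68 = $14.9352
EOQ₁ = √(2×77,410×478/14.9800) = 2,222.65  (< 10,500, feasible at tier 1)
EOQ₂ = √(2×77,410×478/14.9352) = 2,225.98  (< 10,500 → use Q = 10,500 at tier-2 price)
TC(tier 1 (EOQ₁), Q≈2,222.7) = $8,316,165.33
TC(tier 2, Q≈10,500.0) = $8,340,032.60
Minimum at tier 1 (EOQ₁): $8,316,165.33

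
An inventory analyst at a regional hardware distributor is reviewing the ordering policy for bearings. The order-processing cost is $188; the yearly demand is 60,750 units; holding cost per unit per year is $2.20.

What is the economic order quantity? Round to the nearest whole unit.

3,222 units

Optimal lot size Q* = (2 × 60,750 × $188 / $2.2)^½ ≈ 3,222.22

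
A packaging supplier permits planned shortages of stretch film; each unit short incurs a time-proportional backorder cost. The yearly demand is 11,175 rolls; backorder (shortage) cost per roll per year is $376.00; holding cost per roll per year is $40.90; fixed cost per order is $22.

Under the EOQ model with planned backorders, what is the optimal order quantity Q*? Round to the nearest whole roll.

Basic EOQ = √(2·11,175·22/40.9) = 109.645
Backorder adjustment √((H+b)/b) = √((40.9+376)/376) = 1.0530
Q* = 109.645 × 1.0530 ≈ 115.45

115 rolls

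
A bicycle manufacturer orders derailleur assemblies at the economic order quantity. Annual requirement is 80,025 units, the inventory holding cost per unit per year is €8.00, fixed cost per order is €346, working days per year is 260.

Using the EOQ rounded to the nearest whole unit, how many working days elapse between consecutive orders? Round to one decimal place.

8.5 days

Optimal lot size Q* = (2 × 80,025 × €346 / €8)^½ ≈ 2,631.00 → Q = 2,631 units
T = Q/D × 260 days = 2,631/80,025 × 260 = 8.548 days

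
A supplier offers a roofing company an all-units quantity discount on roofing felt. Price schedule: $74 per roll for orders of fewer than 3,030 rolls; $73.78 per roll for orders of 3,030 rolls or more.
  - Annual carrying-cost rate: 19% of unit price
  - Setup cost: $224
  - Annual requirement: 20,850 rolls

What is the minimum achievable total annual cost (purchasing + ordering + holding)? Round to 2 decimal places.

$1,554,360.00

H₁ = 19%×$74 = $14.0600;  H₂ = 19%×$73.78 = $14.0182
EOQ₁ = √(2×20,850×224/14.0600) = 815.08  (< 3,030, feasible at tier 1)
EOQ₂ = √(2×20,850×224/14.0182) = 816.29  (< 3,030 → use Q = 3,030 at tier-2 price)
TC(tier 1 (EOQ₁), Q≈815.1) = $1,554,360.00
TC(tier 2, Q≈3,030.0) = $1,561,091.96
Minimum at tier 1 (EOQ₁): $1,554,360.00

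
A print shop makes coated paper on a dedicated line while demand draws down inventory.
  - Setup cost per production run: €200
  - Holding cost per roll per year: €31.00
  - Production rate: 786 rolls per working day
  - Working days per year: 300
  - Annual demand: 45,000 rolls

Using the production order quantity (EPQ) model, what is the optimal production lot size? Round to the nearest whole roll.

847 rolls

Daily demand d = 45,000/300 = 150.000; p = 786; 1 − d/p = 0.80916
EPQ = √(2DS / (H(1 − d/p)))
    = √(2 × 45,000 × 200 / (31 × 0.80916)) ≈ 847.11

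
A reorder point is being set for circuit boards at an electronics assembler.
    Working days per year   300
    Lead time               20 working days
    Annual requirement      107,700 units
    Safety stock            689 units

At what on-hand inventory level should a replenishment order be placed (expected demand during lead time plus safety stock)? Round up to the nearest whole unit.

Daily demand d = 107,700 / 300 = 359.000 units/day
Demand during lead time = 359.000 × 20 = 7,180.00
Reorder point = 7,180.00 + 689 = 7,869.00 → round up

7,869 units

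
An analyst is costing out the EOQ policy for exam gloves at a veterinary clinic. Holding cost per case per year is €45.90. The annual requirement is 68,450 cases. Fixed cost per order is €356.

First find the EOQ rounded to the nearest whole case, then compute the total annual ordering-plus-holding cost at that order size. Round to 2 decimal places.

Q* = √(2·D·S / H) = √(2·68,450·356 / 45.9) = √1,061,795.2 ≈ 1,030.43 → Q = 1,030 cases
Annual ordering cost = (D/Q)·S = (68,450/1,030) × 356 = €23,658.45
Annual holding cost  = (Q/2)·H = (1,030/2) × 45.9 = €23,638.50
Total = €23,658.45 + €23,638.50 = €47,296.95

€47,296.95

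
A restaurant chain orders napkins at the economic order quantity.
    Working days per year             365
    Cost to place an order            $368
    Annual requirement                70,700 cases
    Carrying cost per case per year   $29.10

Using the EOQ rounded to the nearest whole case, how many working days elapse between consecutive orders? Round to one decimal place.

Q* = √(2·D·S / H) = √(2·70,700·368 / 29.1) = √1,788,151.2 ≈ 1,337.22 → Q = 1,337 cases
Cycle time = (working days × Q)/D = (365 × 1,337) / 70,700 = 6.902 days

6.9 days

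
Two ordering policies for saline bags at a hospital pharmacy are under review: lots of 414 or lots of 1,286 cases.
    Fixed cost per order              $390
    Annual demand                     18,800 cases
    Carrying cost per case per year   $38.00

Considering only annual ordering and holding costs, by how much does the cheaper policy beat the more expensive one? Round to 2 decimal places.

Annual cost at Q: ordering D·S/Q plus holding Q·H/2.
TC(414) = (18,800/414)×390 + (414/2)×38 = $25,576.14
TC(1,286) = (18,800/1,286)×390 + (1,286/2)×38 = $30,135.40
Lots of 414 are cheaper by $4,559.25.

$4,559.25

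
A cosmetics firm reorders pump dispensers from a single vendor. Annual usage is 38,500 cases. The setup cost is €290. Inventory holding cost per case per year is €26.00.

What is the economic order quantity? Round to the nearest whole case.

Optimal lot size Q* = (2 × 38,500 × €290 / €26)^½ ≈ 926.74

927 cases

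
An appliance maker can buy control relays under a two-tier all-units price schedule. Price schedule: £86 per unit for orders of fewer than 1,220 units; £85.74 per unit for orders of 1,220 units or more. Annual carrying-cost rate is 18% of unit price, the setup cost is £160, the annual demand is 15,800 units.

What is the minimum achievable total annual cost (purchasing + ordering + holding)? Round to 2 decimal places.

H₁ = 18%×£86 = £15.4800;  H₂ = 18%×£85.74 = £15.4332
EOQ₁ = √(2×15,800×160/15.4800) = 571.50  (< 1,220, feasible at tier 1)
EOQ₂ = √(2×15,800×160/15.4332) = 572.37  (< 1,220 → use Q = 1,220 at tier-2 price)
TC(tier 1 (EOQ₁), Q≈571.5) = £1,367,646.86
TC(tier 2, Q≈1,220.0) = £1,366,178.38
Minimum at tier 2: £1,366,178.38

£1,366,178.38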